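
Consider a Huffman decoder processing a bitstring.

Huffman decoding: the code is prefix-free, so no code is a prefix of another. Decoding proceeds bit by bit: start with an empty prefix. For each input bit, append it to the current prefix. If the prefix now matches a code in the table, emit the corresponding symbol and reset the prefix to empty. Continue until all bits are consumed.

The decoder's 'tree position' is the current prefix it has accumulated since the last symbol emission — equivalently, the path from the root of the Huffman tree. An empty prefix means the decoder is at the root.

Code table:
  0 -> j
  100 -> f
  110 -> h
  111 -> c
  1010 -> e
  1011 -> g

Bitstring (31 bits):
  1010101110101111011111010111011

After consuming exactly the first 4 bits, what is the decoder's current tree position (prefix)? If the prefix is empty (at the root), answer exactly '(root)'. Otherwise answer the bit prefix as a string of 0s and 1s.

Bit 0: prefix='1' (no match yet)
Bit 1: prefix='10' (no match yet)
Bit 2: prefix='101' (no match yet)
Bit 3: prefix='1010' -> emit 'e', reset

Answer: (root)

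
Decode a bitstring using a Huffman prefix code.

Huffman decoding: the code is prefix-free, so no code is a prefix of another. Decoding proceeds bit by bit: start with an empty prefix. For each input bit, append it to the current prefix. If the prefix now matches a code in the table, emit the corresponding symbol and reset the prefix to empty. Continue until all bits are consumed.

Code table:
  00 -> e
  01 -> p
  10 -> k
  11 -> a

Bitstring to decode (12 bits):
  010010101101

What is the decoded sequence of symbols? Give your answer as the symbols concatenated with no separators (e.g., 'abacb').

Answer: pekkap

Derivation:
Bit 0: prefix='0' (no match yet)
Bit 1: prefix='01' -> emit 'p', reset
Bit 2: prefix='0' (no match yet)
Bit 3: prefix='00' -> emit 'e', reset
Bit 4: prefix='1' (no match yet)
Bit 5: prefix='10' -> emit 'k', reset
Bit 6: prefix='1' (no match yet)
Bit 7: prefix='10' -> emit 'k', reset
Bit 8: prefix='1' (no match yet)
Bit 9: prefix='11' -> emit 'a', reset
Bit 10: prefix='0' (no match yet)
Bit 11: prefix='01' -> emit 'p', reset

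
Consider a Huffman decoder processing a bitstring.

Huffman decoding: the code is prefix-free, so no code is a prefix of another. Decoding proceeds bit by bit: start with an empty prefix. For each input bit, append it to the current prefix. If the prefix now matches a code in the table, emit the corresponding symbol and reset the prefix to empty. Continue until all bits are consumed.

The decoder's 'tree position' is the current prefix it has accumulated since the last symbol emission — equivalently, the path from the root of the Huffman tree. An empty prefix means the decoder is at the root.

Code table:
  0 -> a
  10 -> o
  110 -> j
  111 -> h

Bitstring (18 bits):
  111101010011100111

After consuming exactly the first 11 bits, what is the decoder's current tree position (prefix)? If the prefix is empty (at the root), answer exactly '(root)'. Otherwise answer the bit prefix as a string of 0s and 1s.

Bit 0: prefix='1' (no match yet)
Bit 1: prefix='11' (no match yet)
Bit 2: prefix='111' -> emit 'h', reset
Bit 3: prefix='1' (no match yet)
Bit 4: prefix='10' -> emit 'o', reset
Bit 5: prefix='1' (no match yet)
Bit 6: prefix='10' -> emit 'o', reset
Bit 7: prefix='1' (no match yet)
Bit 8: prefix='10' -> emit 'o', reset
Bit 9: prefix='0' -> emit 'a', reset
Bit 10: prefix='1' (no match yet)

Answer: 1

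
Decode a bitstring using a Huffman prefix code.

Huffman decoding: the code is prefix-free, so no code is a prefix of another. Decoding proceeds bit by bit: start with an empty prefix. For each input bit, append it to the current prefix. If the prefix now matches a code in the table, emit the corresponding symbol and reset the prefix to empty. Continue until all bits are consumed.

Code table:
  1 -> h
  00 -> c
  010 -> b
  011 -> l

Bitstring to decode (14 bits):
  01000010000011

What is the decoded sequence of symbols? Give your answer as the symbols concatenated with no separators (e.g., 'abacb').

Answer: bcbcchh

Derivation:
Bit 0: prefix='0' (no match yet)
Bit 1: prefix='01' (no match yet)
Bit 2: prefix='010' -> emit 'b', reset
Bit 3: prefix='0' (no match yet)
Bit 4: prefix='00' -> emit 'c', reset
Bit 5: prefix='0' (no match yet)
Bit 6: prefix='01' (no match yet)
Bit 7: prefix='010' -> emit 'b', reset
Bit 8: prefix='0' (no match yet)
Bit 9: prefix='00' -> emit 'c', reset
Bit 10: prefix='0' (no match yet)
Bit 11: prefix='00' -> emit 'c', reset
Bit 12: prefix='1' -> emit 'h', reset
Bit 13: prefix='1' -> emit 'h', reset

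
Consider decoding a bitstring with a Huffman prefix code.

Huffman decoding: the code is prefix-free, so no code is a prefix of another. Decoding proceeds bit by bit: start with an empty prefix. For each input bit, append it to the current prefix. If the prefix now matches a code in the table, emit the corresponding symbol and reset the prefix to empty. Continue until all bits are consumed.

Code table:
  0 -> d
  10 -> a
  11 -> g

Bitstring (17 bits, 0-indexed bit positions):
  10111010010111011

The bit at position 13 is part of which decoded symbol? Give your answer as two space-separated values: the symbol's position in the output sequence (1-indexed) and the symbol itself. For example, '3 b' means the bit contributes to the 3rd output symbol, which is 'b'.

Bit 0: prefix='1' (no match yet)
Bit 1: prefix='10' -> emit 'a', reset
Bit 2: prefix='1' (no match yet)
Bit 3: prefix='11' -> emit 'g', reset
Bit 4: prefix='1' (no match yet)
Bit 5: prefix='10' -> emit 'a', reset
Bit 6: prefix='1' (no match yet)
Bit 7: prefix='10' -> emit 'a', reset
Bit 8: prefix='0' -> emit 'd', reset
Bit 9: prefix='1' (no match yet)
Bit 10: prefix='10' -> emit 'a', reset
Bit 11: prefix='1' (no match yet)
Bit 12: prefix='11' -> emit 'g', reset
Bit 13: prefix='1' (no match yet)
Bit 14: prefix='10' -> emit 'a', reset
Bit 15: prefix='1' (no match yet)
Bit 16: prefix='11' -> emit 'g', reset

Answer: 8 a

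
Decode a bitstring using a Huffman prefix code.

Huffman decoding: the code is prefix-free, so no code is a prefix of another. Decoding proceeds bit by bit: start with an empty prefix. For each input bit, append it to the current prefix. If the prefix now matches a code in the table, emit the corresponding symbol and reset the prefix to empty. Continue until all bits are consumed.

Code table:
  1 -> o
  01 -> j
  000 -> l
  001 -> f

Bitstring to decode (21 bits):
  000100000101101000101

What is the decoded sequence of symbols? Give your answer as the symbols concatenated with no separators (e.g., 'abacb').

Answer: lolfjojloj

Derivation:
Bit 0: prefix='0' (no match yet)
Bit 1: prefix='00' (no match yet)
Bit 2: prefix='000' -> emit 'l', reset
Bit 3: prefix='1' -> emit 'o', reset
Bit 4: prefix='0' (no match yet)
Bit 5: prefix='00' (no match yet)
Bit 6: prefix='000' -> emit 'l', reset
Bit 7: prefix='0' (no match yet)
Bit 8: prefix='00' (no match yet)
Bit 9: prefix='001' -> emit 'f', reset
Bit 10: prefix='0' (no match yet)
Bit 11: prefix='01' -> emit 'j', reset
Bit 12: prefix='1' -> emit 'o', reset
Bit 13: prefix='0' (no match yet)
Bit 14: prefix='01' -> emit 'j', reset
Bit 15: prefix='0' (no match yet)
Bit 16: prefix='00' (no match yet)
Bit 17: prefix='000' -> emit 'l', reset
Bit 18: prefix='1' -> emit 'o', reset
Bit 19: prefix='0' (no match yet)
Bit 20: prefix='01' -> emit 'j', reset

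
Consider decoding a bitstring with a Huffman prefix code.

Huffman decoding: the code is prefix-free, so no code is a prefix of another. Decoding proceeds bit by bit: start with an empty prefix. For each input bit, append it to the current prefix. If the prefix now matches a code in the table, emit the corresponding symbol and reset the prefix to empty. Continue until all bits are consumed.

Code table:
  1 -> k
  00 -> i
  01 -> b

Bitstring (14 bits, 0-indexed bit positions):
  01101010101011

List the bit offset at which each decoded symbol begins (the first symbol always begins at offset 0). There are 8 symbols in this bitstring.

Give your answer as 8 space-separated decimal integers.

Bit 0: prefix='0' (no match yet)
Bit 1: prefix='01' -> emit 'b', reset
Bit 2: prefix='1' -> emit 'k', reset
Bit 3: prefix='0' (no match yet)
Bit 4: prefix='01' -> emit 'b', reset
Bit 5: prefix='0' (no match yet)
Bit 6: prefix='01' -> emit 'b', reset
Bit 7: prefix='0' (no match yet)
Bit 8: prefix='01' -> emit 'b', reset
Bit 9: prefix='0' (no match yet)
Bit 10: prefix='01' -> emit 'b', reset
Bit 11: prefix='0' (no match yet)
Bit 12: prefix='01' -> emit 'b', reset
Bit 13: prefix='1' -> emit 'k', reset

Answer: 0 2 3 5 7 9 11 13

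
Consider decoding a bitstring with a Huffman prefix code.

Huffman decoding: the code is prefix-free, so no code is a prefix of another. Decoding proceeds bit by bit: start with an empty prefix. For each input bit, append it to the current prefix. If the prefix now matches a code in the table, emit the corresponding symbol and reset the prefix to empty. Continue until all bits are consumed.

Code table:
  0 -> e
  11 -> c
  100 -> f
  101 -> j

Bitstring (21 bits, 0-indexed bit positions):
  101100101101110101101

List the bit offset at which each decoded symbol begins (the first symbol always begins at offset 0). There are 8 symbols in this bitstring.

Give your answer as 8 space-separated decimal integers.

Answer: 0 3 6 9 12 14 15 18

Derivation:
Bit 0: prefix='1' (no match yet)
Bit 1: prefix='10' (no match yet)
Bit 2: prefix='101' -> emit 'j', reset
Bit 3: prefix='1' (no match yet)
Bit 4: prefix='10' (no match yet)
Bit 5: prefix='100' -> emit 'f', reset
Bit 6: prefix='1' (no match yet)
Bit 7: prefix='10' (no match yet)
Bit 8: prefix='101' -> emit 'j', reset
Bit 9: prefix='1' (no match yet)
Bit 10: prefix='10' (no match yet)
Bit 11: prefix='101' -> emit 'j', reset
Bit 12: prefix='1' (no match yet)
Bit 13: prefix='11' -> emit 'c', reset
Bit 14: prefix='0' -> emit 'e', reset
Bit 15: prefix='1' (no match yet)
Bit 16: prefix='10' (no match yet)
Bit 17: prefix='101' -> emit 'j', reset
Bit 18: prefix='1' (no match yet)
Bit 19: prefix='10' (no match yet)
Bit 20: prefix='101' -> emit 'j', reset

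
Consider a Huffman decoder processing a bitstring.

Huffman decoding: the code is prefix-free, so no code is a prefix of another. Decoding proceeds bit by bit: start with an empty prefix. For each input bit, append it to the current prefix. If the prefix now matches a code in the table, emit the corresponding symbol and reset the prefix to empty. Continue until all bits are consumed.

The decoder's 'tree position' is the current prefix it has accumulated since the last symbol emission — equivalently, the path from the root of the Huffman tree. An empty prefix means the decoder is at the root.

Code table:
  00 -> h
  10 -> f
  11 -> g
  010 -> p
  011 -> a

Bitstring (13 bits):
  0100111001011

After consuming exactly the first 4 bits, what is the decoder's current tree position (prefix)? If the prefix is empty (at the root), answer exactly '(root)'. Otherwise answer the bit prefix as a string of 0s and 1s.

Answer: 0

Derivation:
Bit 0: prefix='0' (no match yet)
Bit 1: prefix='01' (no match yet)
Bit 2: prefix='010' -> emit 'p', reset
Bit 3: prefix='0' (no match yet)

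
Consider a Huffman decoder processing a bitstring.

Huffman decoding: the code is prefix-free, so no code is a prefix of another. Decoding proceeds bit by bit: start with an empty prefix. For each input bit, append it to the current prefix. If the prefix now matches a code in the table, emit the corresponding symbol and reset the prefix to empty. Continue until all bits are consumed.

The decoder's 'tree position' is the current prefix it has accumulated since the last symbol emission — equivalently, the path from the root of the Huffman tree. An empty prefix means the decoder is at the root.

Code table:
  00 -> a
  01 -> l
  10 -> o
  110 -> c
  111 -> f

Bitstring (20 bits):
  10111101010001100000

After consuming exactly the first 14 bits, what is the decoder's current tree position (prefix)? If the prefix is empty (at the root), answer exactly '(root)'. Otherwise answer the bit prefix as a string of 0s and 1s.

Answer: 1

Derivation:
Bit 0: prefix='1' (no match yet)
Bit 1: prefix='10' -> emit 'o', reset
Bit 2: prefix='1' (no match yet)
Bit 3: prefix='11' (no match yet)
Bit 4: prefix='111' -> emit 'f', reset
Bit 5: prefix='1' (no match yet)
Bit 6: prefix='10' -> emit 'o', reset
Bit 7: prefix='1' (no match yet)
Bit 8: prefix='10' -> emit 'o', reset
Bit 9: prefix='1' (no match yet)
Bit 10: prefix='10' -> emit 'o', reset
Bit 11: prefix='0' (no match yet)
Bit 12: prefix='00' -> emit 'a', reset
Bit 13: prefix='1' (no match yet)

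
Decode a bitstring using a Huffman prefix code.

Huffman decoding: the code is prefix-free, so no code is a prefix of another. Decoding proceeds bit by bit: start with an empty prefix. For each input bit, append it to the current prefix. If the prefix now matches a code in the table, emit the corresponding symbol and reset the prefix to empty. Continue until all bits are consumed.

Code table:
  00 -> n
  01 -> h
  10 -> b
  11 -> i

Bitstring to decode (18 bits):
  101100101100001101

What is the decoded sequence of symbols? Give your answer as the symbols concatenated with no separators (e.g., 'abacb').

Bit 0: prefix='1' (no match yet)
Bit 1: prefix='10' -> emit 'b', reset
Bit 2: prefix='1' (no match yet)
Bit 3: prefix='11' -> emit 'i', reset
Bit 4: prefix='0' (no match yet)
Bit 5: prefix='00' -> emit 'n', reset
Bit 6: prefix='1' (no match yet)
Bit 7: prefix='10' -> emit 'b', reset
Bit 8: prefix='1' (no match yet)
Bit 9: prefix='11' -> emit 'i', reset
Bit 10: prefix='0' (no match yet)
Bit 11: prefix='00' -> emit 'n', reset
Bit 12: prefix='0' (no match yet)
Bit 13: prefix='00' -> emit 'n', reset
Bit 14: prefix='1' (no match yet)
Bit 15: prefix='11' -> emit 'i', reset
Bit 16: prefix='0' (no match yet)
Bit 17: prefix='01' -> emit 'h', reset

Answer: binbinnih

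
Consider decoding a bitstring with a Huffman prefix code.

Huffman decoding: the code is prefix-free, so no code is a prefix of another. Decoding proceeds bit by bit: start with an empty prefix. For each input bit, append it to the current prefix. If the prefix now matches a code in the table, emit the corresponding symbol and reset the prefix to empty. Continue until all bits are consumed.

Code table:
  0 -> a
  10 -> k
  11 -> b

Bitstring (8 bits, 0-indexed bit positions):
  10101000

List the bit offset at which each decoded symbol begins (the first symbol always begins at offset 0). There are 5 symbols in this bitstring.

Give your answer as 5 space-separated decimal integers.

Bit 0: prefix='1' (no match yet)
Bit 1: prefix='10' -> emit 'k', reset
Bit 2: prefix='1' (no match yet)
Bit 3: prefix='10' -> emit 'k', reset
Bit 4: prefix='1' (no match yet)
Bit 5: prefix='10' -> emit 'k', reset
Bit 6: prefix='0' -> emit 'a', reset
Bit 7: prefix='0' -> emit 'a', reset

Answer: 0 2 4 6 7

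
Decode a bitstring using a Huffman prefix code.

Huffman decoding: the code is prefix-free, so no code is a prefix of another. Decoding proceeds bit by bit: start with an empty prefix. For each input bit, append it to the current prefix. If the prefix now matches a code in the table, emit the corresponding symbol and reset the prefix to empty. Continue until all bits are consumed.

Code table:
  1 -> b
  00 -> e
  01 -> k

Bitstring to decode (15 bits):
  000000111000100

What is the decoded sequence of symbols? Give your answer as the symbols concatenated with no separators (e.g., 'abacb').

Bit 0: prefix='0' (no match yet)
Bit 1: prefix='00' -> emit 'e', reset
Bit 2: prefix='0' (no match yet)
Bit 3: prefix='00' -> emit 'e', reset
Bit 4: prefix='0' (no match yet)
Bit 5: prefix='00' -> emit 'e', reset
Bit 6: prefix='1' -> emit 'b', reset
Bit 7: prefix='1' -> emit 'b', reset
Bit 8: prefix='1' -> emit 'b', reset
Bit 9: prefix='0' (no match yet)
Bit 10: prefix='00' -> emit 'e', reset
Bit 11: prefix='0' (no match yet)
Bit 12: prefix='01' -> emit 'k', reset
Bit 13: prefix='0' (no match yet)
Bit 14: prefix='00' -> emit 'e', reset

Answer: eeebbbeke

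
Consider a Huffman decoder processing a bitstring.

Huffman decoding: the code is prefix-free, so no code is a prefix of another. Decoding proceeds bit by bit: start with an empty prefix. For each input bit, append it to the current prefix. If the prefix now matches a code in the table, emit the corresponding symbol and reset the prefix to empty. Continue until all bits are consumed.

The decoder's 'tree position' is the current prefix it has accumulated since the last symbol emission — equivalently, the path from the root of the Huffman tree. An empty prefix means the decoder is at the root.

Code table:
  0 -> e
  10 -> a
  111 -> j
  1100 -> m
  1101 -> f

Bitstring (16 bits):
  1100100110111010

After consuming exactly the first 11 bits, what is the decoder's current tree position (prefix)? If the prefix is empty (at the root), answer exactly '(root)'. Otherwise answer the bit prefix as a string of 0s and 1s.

Bit 0: prefix='1' (no match yet)
Bit 1: prefix='11' (no match yet)
Bit 2: prefix='110' (no match yet)
Bit 3: prefix='1100' -> emit 'm', reset
Bit 4: prefix='1' (no match yet)
Bit 5: prefix='10' -> emit 'a', reset
Bit 6: prefix='0' -> emit 'e', reset
Bit 7: prefix='1' (no match yet)
Bit 8: prefix='11' (no match yet)
Bit 9: prefix='110' (no match yet)
Bit 10: prefix='1101' -> emit 'f', reset

Answer: (root)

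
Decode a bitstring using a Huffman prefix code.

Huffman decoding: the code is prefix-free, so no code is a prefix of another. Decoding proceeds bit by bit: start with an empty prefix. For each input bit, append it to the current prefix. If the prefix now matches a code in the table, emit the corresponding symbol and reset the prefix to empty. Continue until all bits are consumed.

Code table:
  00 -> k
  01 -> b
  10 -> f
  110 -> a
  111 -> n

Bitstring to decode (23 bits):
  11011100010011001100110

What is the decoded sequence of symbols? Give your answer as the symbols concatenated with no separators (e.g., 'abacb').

Answer: ankbkabfbf

Derivation:
Bit 0: prefix='1' (no match yet)
Bit 1: prefix='11' (no match yet)
Bit 2: prefix='110' -> emit 'a', reset
Bit 3: prefix='1' (no match yet)
Bit 4: prefix='11' (no match yet)
Bit 5: prefix='111' -> emit 'n', reset
Bit 6: prefix='0' (no match yet)
Bit 7: prefix='00' -> emit 'k', reset
Bit 8: prefix='0' (no match yet)
Bit 9: prefix='01' -> emit 'b', reset
Bit 10: prefix='0' (no match yet)
Bit 11: prefix='00' -> emit 'k', reset
Bit 12: prefix='1' (no match yet)
Bit 13: prefix='11' (no match yet)
Bit 14: prefix='110' -> emit 'a', reset
Bit 15: prefix='0' (no match yet)
Bit 16: prefix='01' -> emit 'b', reset
Bit 17: prefix='1' (no match yet)
Bit 18: prefix='10' -> emit 'f', reset
Bit 19: prefix='0' (no match yet)
Bit 20: prefix='01' -> emit 'b', reset
Bit 21: prefix='1' (no match yet)
Bit 22: prefix='10' -> emit 'f', reset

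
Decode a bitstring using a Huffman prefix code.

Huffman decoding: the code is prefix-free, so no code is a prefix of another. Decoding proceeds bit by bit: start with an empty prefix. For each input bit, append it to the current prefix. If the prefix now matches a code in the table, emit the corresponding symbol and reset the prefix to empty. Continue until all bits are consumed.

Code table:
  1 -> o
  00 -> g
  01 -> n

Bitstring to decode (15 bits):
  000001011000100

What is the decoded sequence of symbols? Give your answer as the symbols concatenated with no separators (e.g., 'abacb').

Bit 0: prefix='0' (no match yet)
Bit 1: prefix='00' -> emit 'g', reset
Bit 2: prefix='0' (no match yet)
Bit 3: prefix='00' -> emit 'g', reset
Bit 4: prefix='0' (no match yet)
Bit 5: prefix='01' -> emit 'n', reset
Bit 6: prefix='0' (no match yet)
Bit 7: prefix='01' -> emit 'n', reset
Bit 8: prefix='1' -> emit 'o', reset
Bit 9: prefix='0' (no match yet)
Bit 10: prefix='00' -> emit 'g', reset
Bit 11: prefix='0' (no match yet)
Bit 12: prefix='01' -> emit 'n', reset
Bit 13: prefix='0' (no match yet)
Bit 14: prefix='00' -> emit 'g', reset

Answer: ggnnogng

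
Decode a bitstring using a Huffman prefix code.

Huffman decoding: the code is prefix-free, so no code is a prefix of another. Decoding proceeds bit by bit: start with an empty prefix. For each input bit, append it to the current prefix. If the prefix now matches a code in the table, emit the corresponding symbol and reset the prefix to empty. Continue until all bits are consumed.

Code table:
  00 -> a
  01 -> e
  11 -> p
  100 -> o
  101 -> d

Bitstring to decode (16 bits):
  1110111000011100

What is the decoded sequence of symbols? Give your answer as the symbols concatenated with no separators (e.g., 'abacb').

Answer: pdpaapo

Derivation:
Bit 0: prefix='1' (no match yet)
Bit 1: prefix='11' -> emit 'p', reset
Bit 2: prefix='1' (no match yet)
Bit 3: prefix='10' (no match yet)
Bit 4: prefix='101' -> emit 'd', reset
Bit 5: prefix='1' (no match yet)
Bit 6: prefix='11' -> emit 'p', reset
Bit 7: prefix='0' (no match yet)
Bit 8: prefix='00' -> emit 'a', reset
Bit 9: prefix='0' (no match yet)
Bit 10: prefix='00' -> emit 'a', reset
Bit 11: prefix='1' (no match yet)
Bit 12: prefix='11' -> emit 'p', reset
Bit 13: prefix='1' (no match yet)
Bit 14: prefix='10' (no match yet)
Bit 15: prefix='100' -> emit 'o', reset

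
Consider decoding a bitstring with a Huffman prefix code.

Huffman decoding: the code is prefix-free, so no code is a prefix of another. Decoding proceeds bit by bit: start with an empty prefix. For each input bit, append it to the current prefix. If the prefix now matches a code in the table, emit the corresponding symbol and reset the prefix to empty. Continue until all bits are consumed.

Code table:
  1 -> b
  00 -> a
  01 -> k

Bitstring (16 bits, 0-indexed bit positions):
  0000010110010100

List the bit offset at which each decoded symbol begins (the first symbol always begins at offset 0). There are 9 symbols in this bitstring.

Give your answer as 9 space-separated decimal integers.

Bit 0: prefix='0' (no match yet)
Bit 1: prefix='00' -> emit 'a', reset
Bit 2: prefix='0' (no match yet)
Bit 3: prefix='00' -> emit 'a', reset
Bit 4: prefix='0' (no match yet)
Bit 5: prefix='01' -> emit 'k', reset
Bit 6: prefix='0' (no match yet)
Bit 7: prefix='01' -> emit 'k', reset
Bit 8: prefix='1' -> emit 'b', reset
Bit 9: prefix='0' (no match yet)
Bit 10: prefix='00' -> emit 'a', reset
Bit 11: prefix='1' -> emit 'b', reset
Bit 12: prefix='0' (no match yet)
Bit 13: prefix='01' -> emit 'k', reset
Bit 14: prefix='0' (no match yet)
Bit 15: prefix='00' -> emit 'a', reset

Answer: 0 2 4 6 8 9 11 12 14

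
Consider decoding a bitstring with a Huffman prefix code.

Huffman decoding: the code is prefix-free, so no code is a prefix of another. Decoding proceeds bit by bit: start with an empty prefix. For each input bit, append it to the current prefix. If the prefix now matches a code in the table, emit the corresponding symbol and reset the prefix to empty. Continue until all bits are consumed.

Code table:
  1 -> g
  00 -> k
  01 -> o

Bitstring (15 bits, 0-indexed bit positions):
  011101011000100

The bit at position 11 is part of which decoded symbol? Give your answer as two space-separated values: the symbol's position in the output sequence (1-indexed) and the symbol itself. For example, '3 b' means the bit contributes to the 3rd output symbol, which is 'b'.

Answer: 8 o

Derivation:
Bit 0: prefix='0' (no match yet)
Bit 1: prefix='01' -> emit 'o', reset
Bit 2: prefix='1' -> emit 'g', reset
Bit 3: prefix='1' -> emit 'g', reset
Bit 4: prefix='0' (no match yet)
Bit 5: prefix='01' -> emit 'o', reset
Bit 6: prefix='0' (no match yet)
Bit 7: prefix='01' -> emit 'o', reset
Bit 8: prefix='1' -> emit 'g', reset
Bit 9: prefix='0' (no match yet)
Bit 10: prefix='00' -> emit 'k', reset
Bit 11: prefix='0' (no match yet)
Bit 12: prefix='01' -> emit 'o', reset
Bit 13: prefix='0' (no match yet)
Bit 14: prefix='00' -> emit 'k', reset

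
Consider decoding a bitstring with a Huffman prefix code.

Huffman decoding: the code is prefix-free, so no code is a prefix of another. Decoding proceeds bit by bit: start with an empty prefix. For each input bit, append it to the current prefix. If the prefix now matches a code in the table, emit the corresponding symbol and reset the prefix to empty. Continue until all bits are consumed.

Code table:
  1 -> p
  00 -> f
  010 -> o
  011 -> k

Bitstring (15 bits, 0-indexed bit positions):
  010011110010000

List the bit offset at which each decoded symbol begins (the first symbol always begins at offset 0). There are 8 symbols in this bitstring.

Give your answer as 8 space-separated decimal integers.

Answer: 0 3 6 7 8 10 11 13

Derivation:
Bit 0: prefix='0' (no match yet)
Bit 1: prefix='01' (no match yet)
Bit 2: prefix='010' -> emit 'o', reset
Bit 3: prefix='0' (no match yet)
Bit 4: prefix='01' (no match yet)
Bit 5: prefix='011' -> emit 'k', reset
Bit 6: prefix='1' -> emit 'p', reset
Bit 7: prefix='1' -> emit 'p', reset
Bit 8: prefix='0' (no match yet)
Bit 9: prefix='00' -> emit 'f', reset
Bit 10: prefix='1' -> emit 'p', reset
Bit 11: prefix='0' (no match yet)
Bit 12: prefix='00' -> emit 'f', reset
Bit 13: prefix='0' (no match yet)
Bit 14: prefix='00' -> emit 'f', reset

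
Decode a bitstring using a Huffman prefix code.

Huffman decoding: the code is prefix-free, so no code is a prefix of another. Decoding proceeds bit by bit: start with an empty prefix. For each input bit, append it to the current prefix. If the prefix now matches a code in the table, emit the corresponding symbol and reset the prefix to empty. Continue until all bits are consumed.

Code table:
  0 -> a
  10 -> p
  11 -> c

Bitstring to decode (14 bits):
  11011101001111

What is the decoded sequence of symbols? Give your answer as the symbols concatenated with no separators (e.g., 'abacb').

Answer: cacppacc

Derivation:
Bit 0: prefix='1' (no match yet)
Bit 1: prefix='11' -> emit 'c', reset
Bit 2: prefix='0' -> emit 'a', reset
Bit 3: prefix='1' (no match yet)
Bit 4: prefix='11' -> emit 'c', reset
Bit 5: prefix='1' (no match yet)
Bit 6: prefix='10' -> emit 'p', reset
Bit 7: prefix='1' (no match yet)
Bit 8: prefix='10' -> emit 'p', reset
Bit 9: prefix='0' -> emit 'a', reset
Bit 10: prefix='1' (no match yet)
Bit 11: prefix='11' -> emit 'c', reset
Bit 12: prefix='1' (no match yet)
Bit 13: prefix='11' -> emit 'c', reset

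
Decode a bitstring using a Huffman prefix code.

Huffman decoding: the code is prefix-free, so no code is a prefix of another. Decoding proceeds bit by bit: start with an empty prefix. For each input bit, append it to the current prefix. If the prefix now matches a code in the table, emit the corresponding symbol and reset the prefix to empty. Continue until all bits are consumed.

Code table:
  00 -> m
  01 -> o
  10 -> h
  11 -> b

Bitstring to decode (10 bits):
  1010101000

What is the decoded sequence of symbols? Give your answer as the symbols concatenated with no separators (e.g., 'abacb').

Bit 0: prefix='1' (no match yet)
Bit 1: prefix='10' -> emit 'h', reset
Bit 2: prefix='1' (no match yet)
Bit 3: prefix='10' -> emit 'h', reset
Bit 4: prefix='1' (no match yet)
Bit 5: prefix='10' -> emit 'h', reset
Bit 6: prefix='1' (no match yet)
Bit 7: prefix='10' -> emit 'h', reset
Bit 8: prefix='0' (no match yet)
Bit 9: prefix='00' -> emit 'm', reset

Answer: hhhhm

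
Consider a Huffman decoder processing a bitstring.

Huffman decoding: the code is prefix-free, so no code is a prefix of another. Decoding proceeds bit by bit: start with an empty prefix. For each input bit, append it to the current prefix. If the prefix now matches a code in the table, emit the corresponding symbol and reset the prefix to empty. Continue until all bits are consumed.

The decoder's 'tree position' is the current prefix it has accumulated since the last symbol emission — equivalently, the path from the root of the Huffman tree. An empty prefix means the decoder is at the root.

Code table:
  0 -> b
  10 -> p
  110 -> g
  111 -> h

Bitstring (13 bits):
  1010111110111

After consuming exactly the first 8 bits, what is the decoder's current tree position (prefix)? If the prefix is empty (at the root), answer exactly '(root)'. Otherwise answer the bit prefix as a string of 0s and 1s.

Answer: 1

Derivation:
Bit 0: prefix='1' (no match yet)
Bit 1: prefix='10' -> emit 'p', reset
Bit 2: prefix='1' (no match yet)
Bit 3: prefix='10' -> emit 'p', reset
Bit 4: prefix='1' (no match yet)
Bit 5: prefix='11' (no match yet)
Bit 6: prefix='111' -> emit 'h', reset
Bit 7: prefix='1' (no match yet)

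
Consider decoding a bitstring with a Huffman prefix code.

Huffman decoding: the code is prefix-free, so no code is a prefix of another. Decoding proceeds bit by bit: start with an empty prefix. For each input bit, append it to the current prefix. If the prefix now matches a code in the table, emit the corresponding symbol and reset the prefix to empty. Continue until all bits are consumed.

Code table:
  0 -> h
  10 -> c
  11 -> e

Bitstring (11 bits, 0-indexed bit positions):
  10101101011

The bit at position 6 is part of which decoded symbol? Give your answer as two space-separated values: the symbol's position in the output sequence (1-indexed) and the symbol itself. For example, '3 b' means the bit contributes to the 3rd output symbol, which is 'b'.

Bit 0: prefix='1' (no match yet)
Bit 1: prefix='10' -> emit 'c', reset
Bit 2: prefix='1' (no match yet)
Bit 3: prefix='10' -> emit 'c', reset
Bit 4: prefix='1' (no match yet)
Bit 5: prefix='11' -> emit 'e', reset
Bit 6: prefix='0' -> emit 'h', reset
Bit 7: prefix='1' (no match yet)
Bit 8: prefix='10' -> emit 'c', reset
Bit 9: prefix='1' (no match yet)
Bit 10: prefix='11' -> emit 'e', reset

Answer: 4 h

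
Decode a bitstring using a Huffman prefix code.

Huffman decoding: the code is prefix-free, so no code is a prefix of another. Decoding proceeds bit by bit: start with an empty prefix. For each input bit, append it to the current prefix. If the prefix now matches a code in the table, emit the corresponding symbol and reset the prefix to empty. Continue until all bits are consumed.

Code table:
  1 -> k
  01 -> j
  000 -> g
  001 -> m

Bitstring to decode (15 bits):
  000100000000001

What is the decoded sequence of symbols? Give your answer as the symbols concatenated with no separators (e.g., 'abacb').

Answer: gkgggj

Derivation:
Bit 0: prefix='0' (no match yet)
Bit 1: prefix='00' (no match yet)
Bit 2: prefix='000' -> emit 'g', reset
Bit 3: prefix='1' -> emit 'k', reset
Bit 4: prefix='0' (no match yet)
Bit 5: prefix='00' (no match yet)
Bit 6: prefix='000' -> emit 'g', reset
Bit 7: prefix='0' (no match yet)
Bit 8: prefix='00' (no match yet)
Bit 9: prefix='000' -> emit 'g', reset
Bit 10: prefix='0' (no match yet)
Bit 11: prefix='00' (no match yet)
Bit 12: prefix='000' -> emit 'g', reset
Bit 13: prefix='0' (no match yet)
Bit 14: prefix='01' -> emit 'j', reset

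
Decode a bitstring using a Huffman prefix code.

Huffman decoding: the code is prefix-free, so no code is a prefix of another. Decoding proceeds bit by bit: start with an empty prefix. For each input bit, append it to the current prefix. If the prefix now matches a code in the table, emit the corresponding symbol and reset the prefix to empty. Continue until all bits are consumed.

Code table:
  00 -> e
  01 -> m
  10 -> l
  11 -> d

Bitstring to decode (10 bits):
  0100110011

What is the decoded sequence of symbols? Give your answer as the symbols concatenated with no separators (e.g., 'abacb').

Bit 0: prefix='0' (no match yet)
Bit 1: prefix='01' -> emit 'm', reset
Bit 2: prefix='0' (no match yet)
Bit 3: prefix='00' -> emit 'e', reset
Bit 4: prefix='1' (no match yet)
Bit 5: prefix='11' -> emit 'd', reset
Bit 6: prefix='0' (no match yet)
Bit 7: prefix='00' -> emit 'e', reset
Bit 8: prefix='1' (no match yet)
Bit 9: prefix='11' -> emit 'd', reset

Answer: meded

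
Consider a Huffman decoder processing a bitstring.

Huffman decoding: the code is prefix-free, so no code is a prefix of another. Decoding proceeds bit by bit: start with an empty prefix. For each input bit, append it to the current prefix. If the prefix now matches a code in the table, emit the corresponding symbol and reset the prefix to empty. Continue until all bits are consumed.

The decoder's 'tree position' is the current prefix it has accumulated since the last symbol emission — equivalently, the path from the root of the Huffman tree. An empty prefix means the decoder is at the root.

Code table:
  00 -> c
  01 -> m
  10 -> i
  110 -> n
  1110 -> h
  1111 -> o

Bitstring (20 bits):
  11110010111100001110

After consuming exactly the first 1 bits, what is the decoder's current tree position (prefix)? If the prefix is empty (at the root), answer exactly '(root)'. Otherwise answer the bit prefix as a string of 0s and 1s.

Answer: 1

Derivation:
Bit 0: prefix='1' (no match yet)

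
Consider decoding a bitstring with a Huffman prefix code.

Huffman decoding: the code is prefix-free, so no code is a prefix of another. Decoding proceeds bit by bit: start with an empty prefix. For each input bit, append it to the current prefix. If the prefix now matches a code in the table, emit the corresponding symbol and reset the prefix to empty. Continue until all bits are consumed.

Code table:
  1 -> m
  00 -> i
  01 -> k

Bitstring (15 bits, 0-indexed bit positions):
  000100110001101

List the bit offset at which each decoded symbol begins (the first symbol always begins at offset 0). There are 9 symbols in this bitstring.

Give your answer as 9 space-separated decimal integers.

Bit 0: prefix='0' (no match yet)
Bit 1: prefix='00' -> emit 'i', reset
Bit 2: prefix='0' (no match yet)
Bit 3: prefix='01' -> emit 'k', reset
Bit 4: prefix='0' (no match yet)
Bit 5: prefix='00' -> emit 'i', reset
Bit 6: prefix='1' -> emit 'm', reset
Bit 7: prefix='1' -> emit 'm', reset
Bit 8: prefix='0' (no match yet)
Bit 9: prefix='00' -> emit 'i', reset
Bit 10: prefix='0' (no match yet)
Bit 11: prefix='01' -> emit 'k', reset
Bit 12: prefix='1' -> emit 'm', reset
Bit 13: prefix='0' (no match yet)
Bit 14: prefix='01' -> emit 'k', reset

Answer: 0 2 4 6 7 8 10 12 13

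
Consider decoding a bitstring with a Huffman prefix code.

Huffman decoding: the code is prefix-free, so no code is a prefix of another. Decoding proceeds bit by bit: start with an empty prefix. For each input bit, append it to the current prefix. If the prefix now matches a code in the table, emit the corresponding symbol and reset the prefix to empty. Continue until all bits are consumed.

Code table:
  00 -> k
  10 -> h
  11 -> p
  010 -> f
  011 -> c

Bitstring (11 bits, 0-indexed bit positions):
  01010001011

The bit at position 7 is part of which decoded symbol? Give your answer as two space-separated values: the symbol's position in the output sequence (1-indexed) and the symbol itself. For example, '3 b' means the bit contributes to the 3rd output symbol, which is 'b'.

Answer: 4 h

Derivation:
Bit 0: prefix='0' (no match yet)
Bit 1: prefix='01' (no match yet)
Bit 2: prefix='010' -> emit 'f', reset
Bit 3: prefix='1' (no match yet)
Bit 4: prefix='10' -> emit 'h', reset
Bit 5: prefix='0' (no match yet)
Bit 6: prefix='00' -> emit 'k', reset
Bit 7: prefix='1' (no match yet)
Bit 8: prefix='10' -> emit 'h', reset
Bit 9: prefix='1' (no match yet)
Bit 10: prefix='11' -> emit 'p', reset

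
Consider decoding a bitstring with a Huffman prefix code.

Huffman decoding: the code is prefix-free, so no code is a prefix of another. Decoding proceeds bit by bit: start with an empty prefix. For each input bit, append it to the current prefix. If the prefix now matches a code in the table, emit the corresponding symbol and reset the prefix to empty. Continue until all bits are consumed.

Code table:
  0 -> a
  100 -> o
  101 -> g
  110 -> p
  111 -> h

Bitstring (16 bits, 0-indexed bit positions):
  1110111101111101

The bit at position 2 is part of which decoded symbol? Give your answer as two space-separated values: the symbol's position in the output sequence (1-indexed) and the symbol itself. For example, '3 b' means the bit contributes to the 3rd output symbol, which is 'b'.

Bit 0: prefix='1' (no match yet)
Bit 1: prefix='11' (no match yet)
Bit 2: prefix='111' -> emit 'h', reset
Bit 3: prefix='0' -> emit 'a', reset
Bit 4: prefix='1' (no match yet)
Bit 5: prefix='11' (no match yet)
Bit 6: prefix='111' -> emit 'h', reset

Answer: 1 h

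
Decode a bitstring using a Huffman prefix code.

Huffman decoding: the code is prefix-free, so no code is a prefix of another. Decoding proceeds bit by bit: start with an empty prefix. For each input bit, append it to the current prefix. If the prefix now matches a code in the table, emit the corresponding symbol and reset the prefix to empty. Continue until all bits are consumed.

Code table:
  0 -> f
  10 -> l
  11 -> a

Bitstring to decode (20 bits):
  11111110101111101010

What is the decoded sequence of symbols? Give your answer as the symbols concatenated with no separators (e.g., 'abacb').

Bit 0: prefix='1' (no match yet)
Bit 1: prefix='11' -> emit 'a', reset
Bit 2: prefix='1' (no match yet)
Bit 3: prefix='11' -> emit 'a', reset
Bit 4: prefix='1' (no match yet)
Bit 5: prefix='11' -> emit 'a', reset
Bit 6: prefix='1' (no match yet)
Bit 7: prefix='10' -> emit 'l', reset
Bit 8: prefix='1' (no match yet)
Bit 9: prefix='10' -> emit 'l', reset
Bit 10: prefix='1' (no match yet)
Bit 11: prefix='11' -> emit 'a', reset
Bit 12: prefix='1' (no match yet)
Bit 13: prefix='11' -> emit 'a', reset
Bit 14: prefix='1' (no match yet)
Bit 15: prefix='10' -> emit 'l', reset
Bit 16: prefix='1' (no match yet)
Bit 17: prefix='10' -> emit 'l', reset
Bit 18: prefix='1' (no match yet)
Bit 19: prefix='10' -> emit 'l', reset

Answer: aaallaalll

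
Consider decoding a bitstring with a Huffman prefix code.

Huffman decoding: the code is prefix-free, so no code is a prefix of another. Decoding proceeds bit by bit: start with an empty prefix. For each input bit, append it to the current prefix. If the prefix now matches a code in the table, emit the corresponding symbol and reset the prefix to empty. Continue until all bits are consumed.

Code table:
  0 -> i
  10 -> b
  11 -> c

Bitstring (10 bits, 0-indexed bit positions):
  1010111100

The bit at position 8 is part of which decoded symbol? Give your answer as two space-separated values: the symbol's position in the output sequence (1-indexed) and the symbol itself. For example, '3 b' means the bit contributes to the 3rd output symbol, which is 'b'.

Bit 0: prefix='1' (no match yet)
Bit 1: prefix='10' -> emit 'b', reset
Bit 2: prefix='1' (no match yet)
Bit 3: prefix='10' -> emit 'b', reset
Bit 4: prefix='1' (no match yet)
Bit 5: prefix='11' -> emit 'c', reset
Bit 6: prefix='1' (no match yet)
Bit 7: prefix='11' -> emit 'c', reset
Bit 8: prefix='0' -> emit 'i', reset
Bit 9: prefix='0' -> emit 'i', reset

Answer: 5 i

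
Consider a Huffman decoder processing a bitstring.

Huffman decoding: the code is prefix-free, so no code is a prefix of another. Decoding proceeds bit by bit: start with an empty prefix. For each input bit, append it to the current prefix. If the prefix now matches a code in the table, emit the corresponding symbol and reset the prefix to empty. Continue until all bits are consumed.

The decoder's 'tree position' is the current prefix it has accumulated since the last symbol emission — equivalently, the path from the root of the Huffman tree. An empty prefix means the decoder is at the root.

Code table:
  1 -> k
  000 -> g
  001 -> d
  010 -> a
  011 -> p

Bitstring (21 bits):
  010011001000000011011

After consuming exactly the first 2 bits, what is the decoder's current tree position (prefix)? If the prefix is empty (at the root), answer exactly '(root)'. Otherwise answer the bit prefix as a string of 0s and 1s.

Answer: 01

Derivation:
Bit 0: prefix='0' (no match yet)
Bit 1: prefix='01' (no match yet)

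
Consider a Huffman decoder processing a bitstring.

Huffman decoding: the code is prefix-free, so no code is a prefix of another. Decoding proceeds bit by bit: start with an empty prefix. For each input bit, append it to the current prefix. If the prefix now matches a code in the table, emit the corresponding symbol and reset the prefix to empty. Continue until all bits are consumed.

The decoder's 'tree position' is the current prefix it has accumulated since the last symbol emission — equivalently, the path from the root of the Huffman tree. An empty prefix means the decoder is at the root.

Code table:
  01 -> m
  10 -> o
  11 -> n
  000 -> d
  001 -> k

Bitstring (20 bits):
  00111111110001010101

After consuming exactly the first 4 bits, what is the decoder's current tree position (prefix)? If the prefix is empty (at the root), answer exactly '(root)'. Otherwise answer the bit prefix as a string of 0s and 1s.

Bit 0: prefix='0' (no match yet)
Bit 1: prefix='00' (no match yet)
Bit 2: prefix='001' -> emit 'k', reset
Bit 3: prefix='1' (no match yet)

Answer: 1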